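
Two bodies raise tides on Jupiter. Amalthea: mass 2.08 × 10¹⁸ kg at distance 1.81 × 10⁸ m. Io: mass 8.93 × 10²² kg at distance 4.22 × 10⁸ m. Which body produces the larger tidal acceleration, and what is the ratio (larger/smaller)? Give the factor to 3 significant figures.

Compare M/d³ for the two perturbers:
Amalthea: (2.08 × 10¹⁸) / (1.81 × 10⁸)³ = 3.508 × 10⁻⁷
Io: (8.93 × 10²²) / (4.22 × 10⁸)³ = 1.188 × 10⁻³
Ratio (larger/smaller) = 3390

Io, by a factor of ≈ 3390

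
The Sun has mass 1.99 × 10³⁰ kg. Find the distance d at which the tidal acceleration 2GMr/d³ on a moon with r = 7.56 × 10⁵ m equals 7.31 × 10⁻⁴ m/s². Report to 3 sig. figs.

2GMr/d³ = a_tidal  ⇒  d = (2GMr / a_tidal)^(1/3)
d = (2 × 6.674×10⁻¹¹ × (1.99 × 10³⁰) × (7.56 × 10⁵) / (7.31 × 10⁻⁴))^(1/3)
  = 6.50 × 10⁹ m

6.50 × 10⁹ m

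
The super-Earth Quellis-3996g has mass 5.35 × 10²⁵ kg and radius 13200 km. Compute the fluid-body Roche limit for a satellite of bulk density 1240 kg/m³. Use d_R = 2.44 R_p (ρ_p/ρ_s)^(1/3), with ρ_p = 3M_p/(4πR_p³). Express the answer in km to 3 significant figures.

53100 km

ρ_p = 3M_p/(4πR_p³) = 3 × (5.35 × 10²⁵) / (4π × (1.32 × 10⁷ m)³) = 5550 kg/m³
d_R = 2.44 × 13200 km × (5550/1240)^(1/3)
    = 53100 km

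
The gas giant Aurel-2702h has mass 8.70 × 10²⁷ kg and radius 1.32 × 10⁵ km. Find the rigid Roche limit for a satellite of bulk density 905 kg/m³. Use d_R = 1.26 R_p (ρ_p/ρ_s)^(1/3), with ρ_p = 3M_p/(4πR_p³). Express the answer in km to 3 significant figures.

1.66 × 10⁵ km

ρ_p = 3M_p/(4πR_p³) = 3 × (8.70 × 10²⁷) / (4π × (1.32 × 10⁸ m)³) = 903 kg/m³
d_R = 1.26 × 1.32 × 10⁵ km × (903/905)^(1/3)
    = 1.66 × 10⁵ km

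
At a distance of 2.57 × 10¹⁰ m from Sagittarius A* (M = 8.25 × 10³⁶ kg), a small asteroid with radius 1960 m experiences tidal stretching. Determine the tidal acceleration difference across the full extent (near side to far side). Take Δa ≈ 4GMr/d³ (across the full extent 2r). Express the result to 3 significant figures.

2.54 × 10⁻¹ m/s²

The field gradient is 2GM/d³; across the full diameter 2r the difference is 4GMr/d³.
a_tidal = 4GMr/d³
        = 4 × (6.674 × 10⁻¹¹) × (8.25 × 10³⁶) × (1960) / (2.57 × 10¹⁰)³
        = 2.54 × 10⁻¹ m/s²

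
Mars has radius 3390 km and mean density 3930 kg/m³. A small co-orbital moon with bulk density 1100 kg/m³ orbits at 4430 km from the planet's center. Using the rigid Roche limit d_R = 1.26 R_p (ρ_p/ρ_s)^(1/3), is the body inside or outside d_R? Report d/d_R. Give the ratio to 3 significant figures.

inside; d/d_R ≈ 0.678

d_R = 1.26 × (3390 km) × (3930/1100)^(1/3) = 6530 km
d/d_R = (4430) / (6530) = 0.678
Since d/d_R < 1, the body is inside the Roche limit.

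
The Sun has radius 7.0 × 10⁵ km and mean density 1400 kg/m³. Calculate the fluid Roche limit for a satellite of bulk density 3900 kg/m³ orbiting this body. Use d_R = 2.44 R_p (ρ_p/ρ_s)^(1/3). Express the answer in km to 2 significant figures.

d_R = 2.44 × 7.0 × 10⁵ km × (1400/3900)^(1/3)
    = 1.2 × 10⁶ km

1.2 × 10⁶ km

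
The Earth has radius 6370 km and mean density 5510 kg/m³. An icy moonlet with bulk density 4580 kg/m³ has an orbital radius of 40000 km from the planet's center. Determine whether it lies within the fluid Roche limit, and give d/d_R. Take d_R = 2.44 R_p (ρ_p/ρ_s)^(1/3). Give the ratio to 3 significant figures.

d_R = 2.44 × (6370 km) × (5510/4580)^(1/3) = 16530 km
d/d_R = (40000) / (16530) = 2.42
Since d/d_R > 1, the body is outside the Roche limit.

outside; d/d_R ≈ 2.42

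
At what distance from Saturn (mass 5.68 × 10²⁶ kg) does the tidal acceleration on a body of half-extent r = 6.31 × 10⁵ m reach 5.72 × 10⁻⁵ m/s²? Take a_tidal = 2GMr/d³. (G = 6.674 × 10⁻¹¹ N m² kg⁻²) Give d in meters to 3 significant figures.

9.42 × 10⁸ m

2GMr/d³ = a_tidal  ⇒  d = (2GMr / a_tidal)^(1/3)
d = (2 × 6.674×10⁻¹¹ × (5.68 × 10²⁶) × (6.31 × 10⁵) / (5.72 × 10⁻⁵))^(1/3)
  = 9.42 × 10⁸ m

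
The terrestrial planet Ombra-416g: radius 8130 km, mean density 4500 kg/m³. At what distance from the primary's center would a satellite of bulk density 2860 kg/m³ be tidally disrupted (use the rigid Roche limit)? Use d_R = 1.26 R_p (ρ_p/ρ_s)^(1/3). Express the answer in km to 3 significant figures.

d_R = 1.26 × 8130 km × (4500/2860)^(1/3)
    = 11900 km

11900 km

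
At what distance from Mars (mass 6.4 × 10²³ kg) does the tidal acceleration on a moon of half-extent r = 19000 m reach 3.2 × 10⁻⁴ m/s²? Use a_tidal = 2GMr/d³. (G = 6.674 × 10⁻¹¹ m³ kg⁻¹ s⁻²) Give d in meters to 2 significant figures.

1.7 × 10⁷ m

2GMr/d³ = a_tidal  ⇒  d = (2GMr / a_tidal)^(1/3)
d = (2 × 6.674×10⁻¹¹ × (6.4 × 10²³) × (19000) / (3.2 × 10⁻⁴))^(1/3)
  = 1.7 × 10⁷ m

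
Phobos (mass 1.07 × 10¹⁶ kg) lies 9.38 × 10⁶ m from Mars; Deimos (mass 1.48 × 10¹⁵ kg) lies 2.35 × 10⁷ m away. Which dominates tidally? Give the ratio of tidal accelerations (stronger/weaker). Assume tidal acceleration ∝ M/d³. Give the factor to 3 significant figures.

Compare M/d³ for the two perturbers:
Phobos: (1.07 × 10¹⁶) / (9.38 × 10⁶)³ = 1.297 × 10⁻⁵
Deimos: (1.48 × 10¹⁵) / (2.35 × 10⁷)³ = 1.140 × 10⁻⁷
Ratio (larger/smaller) = 114

Phobos, by a factor of ≈ 114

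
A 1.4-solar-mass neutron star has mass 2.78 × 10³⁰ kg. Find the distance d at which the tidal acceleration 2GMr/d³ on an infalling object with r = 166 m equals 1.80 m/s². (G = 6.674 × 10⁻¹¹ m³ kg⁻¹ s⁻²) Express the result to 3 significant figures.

2GMr/d³ = a_tidal  ⇒  d = (2GMr / a_tidal)^(1/3)
d = (2 × 6.674×10⁻¹¹ × (2.78 × 10³⁰) × (166) / (1.80))^(1/3)
  = 3.25 × 10⁷ m

3.25 × 10⁷ m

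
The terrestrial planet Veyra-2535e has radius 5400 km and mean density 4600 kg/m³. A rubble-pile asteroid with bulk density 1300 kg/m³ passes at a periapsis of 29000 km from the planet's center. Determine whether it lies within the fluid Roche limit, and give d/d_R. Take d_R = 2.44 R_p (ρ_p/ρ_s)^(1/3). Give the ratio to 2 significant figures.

outside; d/d_R ≈ 1.4

d_R = 2.44 × (5400 km) × (4600/1300)^(1/3) = 20080 km
d/d_R = (29000) / (20080) = 1.4
Since d/d_R > 1, the body is outside the Roche limit.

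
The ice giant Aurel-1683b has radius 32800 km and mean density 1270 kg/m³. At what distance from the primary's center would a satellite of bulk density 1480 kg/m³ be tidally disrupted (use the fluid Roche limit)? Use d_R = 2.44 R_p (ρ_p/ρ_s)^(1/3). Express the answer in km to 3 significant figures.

d_R = 2.44 × 32800 km × (1270/1480)^(1/3)
    = 76100 km

76100 km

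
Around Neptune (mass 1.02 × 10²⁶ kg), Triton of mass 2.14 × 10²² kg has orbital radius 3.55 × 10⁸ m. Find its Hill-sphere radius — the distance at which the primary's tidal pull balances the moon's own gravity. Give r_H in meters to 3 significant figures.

r_H ≈ a (m/3M)^(1/3)
    = (3.55 × 10⁸) × (2.14 × 10²² / (3 × 1.02 × 10²⁶))^(1/3)
    = 1.46 × 10⁷ m

1.46 × 10⁷ m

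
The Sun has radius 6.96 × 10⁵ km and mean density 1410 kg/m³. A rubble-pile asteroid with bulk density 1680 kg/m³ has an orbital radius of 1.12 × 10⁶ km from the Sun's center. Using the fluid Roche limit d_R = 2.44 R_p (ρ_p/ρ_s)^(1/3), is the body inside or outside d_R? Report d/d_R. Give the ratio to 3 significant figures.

inside; d/d_R ≈ 0.699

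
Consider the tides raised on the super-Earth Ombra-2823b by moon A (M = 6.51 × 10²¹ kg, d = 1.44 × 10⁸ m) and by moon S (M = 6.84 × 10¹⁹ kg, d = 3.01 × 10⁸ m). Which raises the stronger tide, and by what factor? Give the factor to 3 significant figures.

Moon A, by a factor of ≈ 869

Tidal stretch scales as M/d³; compute that for each body.
Moon A: (6.51 × 10²¹) / (1.44 × 10⁸)³ = 2.180 × 10⁻³
Moon S: (6.84 × 10¹⁹) / (3.01 × 10⁸)³ = 2.508 × 10⁻⁶
Ratio (larger/smaller) = 869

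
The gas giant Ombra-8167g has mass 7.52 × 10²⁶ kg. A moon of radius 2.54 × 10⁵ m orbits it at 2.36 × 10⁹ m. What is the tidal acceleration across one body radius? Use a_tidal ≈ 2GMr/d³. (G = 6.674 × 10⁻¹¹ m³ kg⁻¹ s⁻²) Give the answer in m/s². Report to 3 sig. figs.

1.94 × 10⁻⁶ m/s²

Δg = 2GMr/d³
   = 2 × (6.674 × 10⁻¹¹) × (7.52 × 10²⁶) × (2.54 × 10⁵) / (2.36 × 10⁹)³
   = 1.94 × 10⁻⁶ m/s²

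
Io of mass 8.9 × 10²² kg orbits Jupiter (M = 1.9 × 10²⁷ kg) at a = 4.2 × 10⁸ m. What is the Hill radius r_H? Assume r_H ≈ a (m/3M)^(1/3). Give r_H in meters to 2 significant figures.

r_H ≈ a (m/3M)^(1/3)
    = (4.2 × 10⁸) × (8.9 × 10²² / (3 × 1.9 × 10²⁷))^(1/3)
    = 1.0 × 10⁷ m

1.0 × 10⁷ m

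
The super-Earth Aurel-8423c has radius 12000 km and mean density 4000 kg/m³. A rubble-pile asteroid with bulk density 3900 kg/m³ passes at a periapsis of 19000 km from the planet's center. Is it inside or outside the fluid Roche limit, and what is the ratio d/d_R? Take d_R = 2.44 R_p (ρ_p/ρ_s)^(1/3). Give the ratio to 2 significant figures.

d_R = 2.44 × (12000 km) × (4000/3900)^(1/3) = 29530 km
d/d_R = (19000) / (29530) = 0.64
Since d/d_R < 1, the body is inside the Roche limit.

inside; d/d_R ≈ 0.64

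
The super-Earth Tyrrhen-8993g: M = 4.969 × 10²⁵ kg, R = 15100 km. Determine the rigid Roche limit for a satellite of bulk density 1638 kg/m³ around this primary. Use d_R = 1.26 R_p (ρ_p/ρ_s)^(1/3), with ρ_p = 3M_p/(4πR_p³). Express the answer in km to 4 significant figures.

24380 km

ρ_p = 3M_p/(4πR_p³) = 3 × (4.969 × 10²⁵) / (4π × (1.510 × 10⁷ m)³) = 3445 kg/m³
d_R = 1.26 × 15100 km × (3445/1638)^(1/3)
    = 24380 km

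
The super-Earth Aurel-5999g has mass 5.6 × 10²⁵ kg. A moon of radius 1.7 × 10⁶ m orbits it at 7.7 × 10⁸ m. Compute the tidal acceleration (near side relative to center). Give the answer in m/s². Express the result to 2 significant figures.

Δg = 2GMr/d³
   = 2 × (6.674 × 10⁻¹¹) × (5.6 × 10²⁵) × (1.7 × 10⁶) / (7.7 × 10⁸)³
   = 2.8 × 10⁻⁵ m/s²

2.8 × 10⁻⁵ m/s²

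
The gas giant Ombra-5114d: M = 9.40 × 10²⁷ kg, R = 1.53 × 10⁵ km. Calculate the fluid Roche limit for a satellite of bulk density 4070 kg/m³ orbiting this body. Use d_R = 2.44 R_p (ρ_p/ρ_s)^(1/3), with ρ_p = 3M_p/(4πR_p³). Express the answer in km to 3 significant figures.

2.00 × 10⁵ km

ρ_p = 3M_p/(4πR_p³) = 3 × (9.40 × 10²⁷) / (4π × (1.53 × 10⁸ m)³) = 627 kg/m³
d_R = 2.44 × 1.53 × 10⁵ km × (627/4070)^(1/3)
    = 2.00 × 10⁵ km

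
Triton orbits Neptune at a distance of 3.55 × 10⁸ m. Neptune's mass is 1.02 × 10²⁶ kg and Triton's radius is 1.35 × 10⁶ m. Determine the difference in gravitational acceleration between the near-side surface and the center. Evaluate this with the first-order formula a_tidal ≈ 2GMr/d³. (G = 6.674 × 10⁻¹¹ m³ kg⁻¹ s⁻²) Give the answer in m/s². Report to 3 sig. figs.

4.11 × 10⁻⁴ m/s²

Differencing GM/(d−r)² and GM/d² to first order in r/d gives 2GMr/d³.
Δa = 2GMr/d³
   = 2 × (6.674 × 10⁻¹¹) × (1.02 × 10²⁶) × (1.35 × 10⁶) / (3.55 × 10⁸)³
   = 4.11 × 10⁻⁴ m/s²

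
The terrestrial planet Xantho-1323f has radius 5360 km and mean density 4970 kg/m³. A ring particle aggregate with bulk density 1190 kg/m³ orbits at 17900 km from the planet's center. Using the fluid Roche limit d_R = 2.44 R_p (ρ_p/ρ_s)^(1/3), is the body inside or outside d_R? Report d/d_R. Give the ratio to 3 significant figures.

d_R = 2.44 × (5360 km) × (4970/1190)^(1/3) = 21060 km
d/d_R = (17900) / (21060) = 0.850
Since d/d_R < 1, the body is inside the Roche limit.

inside; d/d_R ≈ 0.850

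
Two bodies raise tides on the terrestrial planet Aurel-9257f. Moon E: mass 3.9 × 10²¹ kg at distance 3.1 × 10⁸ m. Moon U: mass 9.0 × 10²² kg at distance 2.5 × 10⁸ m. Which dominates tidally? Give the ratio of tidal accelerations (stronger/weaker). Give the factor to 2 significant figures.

Moon U, by a factor of ≈ 44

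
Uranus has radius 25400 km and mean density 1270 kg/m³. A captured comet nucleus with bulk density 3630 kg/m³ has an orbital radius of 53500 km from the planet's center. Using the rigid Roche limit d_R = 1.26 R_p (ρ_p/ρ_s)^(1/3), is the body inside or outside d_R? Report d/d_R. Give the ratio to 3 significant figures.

outside; d/d_R ≈ 2.37

d_R = 1.26 × (25400 km) × (1270/3630)^(1/3) = 22550 km
d/d_R = (53500) / (22550) = 2.37
Since d/d_R > 1, the body is outside the Roche limit.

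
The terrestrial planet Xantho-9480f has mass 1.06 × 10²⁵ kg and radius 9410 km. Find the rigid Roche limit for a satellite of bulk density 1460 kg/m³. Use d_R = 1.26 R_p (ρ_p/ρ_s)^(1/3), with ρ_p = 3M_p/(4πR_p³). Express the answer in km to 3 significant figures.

15100 km

ρ_p = 3M_p/(4πR_p³) = 3 × (1.06 × 10²⁵) / (4π × (9.41 × 10⁶ m)³) = 3040 kg/m³
d_R = 1.26 × 9410 km × (3040/1460)^(1/3)
    = 15100 km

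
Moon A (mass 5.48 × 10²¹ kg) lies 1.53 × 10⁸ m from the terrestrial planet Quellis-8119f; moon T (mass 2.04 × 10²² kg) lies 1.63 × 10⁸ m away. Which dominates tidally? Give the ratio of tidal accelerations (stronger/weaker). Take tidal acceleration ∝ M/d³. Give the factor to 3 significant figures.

Compare M/d³ for the two perturbers:
Moon A: (5.48 × 10²¹) / (1.53 × 10⁸)³ = 1.530 × 10⁻³
Moon T: (2.04 × 10²²) / (1.63 × 10⁸)³ = 4.711 × 10⁻³
Ratio (larger/smaller) = 3.08

Moon T, by a factor of ≈ 3.08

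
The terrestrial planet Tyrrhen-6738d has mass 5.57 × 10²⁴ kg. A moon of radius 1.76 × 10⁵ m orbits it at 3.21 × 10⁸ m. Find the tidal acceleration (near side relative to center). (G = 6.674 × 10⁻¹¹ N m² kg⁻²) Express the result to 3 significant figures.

Δa = 2GMr/d³
   = 2 × (6.674 × 10⁻¹¹) × (5.57 × 10²⁴) × (1.76 × 10⁵) / (3.21 × 10⁸)³
   = 3.96 × 10⁻⁶ m/s²

3.96 × 10⁻⁶ m/s²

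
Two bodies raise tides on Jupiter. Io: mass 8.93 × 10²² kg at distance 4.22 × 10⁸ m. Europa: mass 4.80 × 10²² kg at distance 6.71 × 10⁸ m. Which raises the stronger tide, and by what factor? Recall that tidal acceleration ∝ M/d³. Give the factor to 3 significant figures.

Compare M/d³ for the two perturbers:
Io: (8.93 × 10²²) / (4.22 × 10⁸)³ = 1.188 × 10⁻³
Europa: (4.80 × 10²²) / (6.71 × 10⁸)³ = 1.589 × 10⁻⁴
Ratio (larger/smaller) = 7.48

Io, by a factor of ≈ 7.48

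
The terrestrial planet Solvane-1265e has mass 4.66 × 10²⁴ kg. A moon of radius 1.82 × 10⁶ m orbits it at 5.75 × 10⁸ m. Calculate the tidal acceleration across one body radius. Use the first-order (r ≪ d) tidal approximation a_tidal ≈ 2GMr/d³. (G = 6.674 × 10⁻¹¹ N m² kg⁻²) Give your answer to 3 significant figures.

Since r ≪ d, expand the inverse-square field across one radius to get the leading 2GMr/d³ term.
Δg = 2GMr/d³
   = 2 × (6.674 × 10⁻¹¹) × (4.66 × 10²⁴) × (1.82 × 10⁶) / (5.75 × 10⁸)³
   = 5.95 × 10⁻⁶ m/s²

5.95 × 10⁻⁶ m/s²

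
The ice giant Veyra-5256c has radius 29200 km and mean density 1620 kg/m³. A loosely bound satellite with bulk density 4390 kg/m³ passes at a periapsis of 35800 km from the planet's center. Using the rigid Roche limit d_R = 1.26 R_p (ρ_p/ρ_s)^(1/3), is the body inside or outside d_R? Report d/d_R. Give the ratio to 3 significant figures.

d_R = 1.26 × (29200 km) × (1620/4390)^(1/3) = 26390 km
d/d_R = (35800) / (26390) = 1.36
Since d/d_R > 1, the body is outside the Roche limit.

outside; d/d_R ≈ 1.36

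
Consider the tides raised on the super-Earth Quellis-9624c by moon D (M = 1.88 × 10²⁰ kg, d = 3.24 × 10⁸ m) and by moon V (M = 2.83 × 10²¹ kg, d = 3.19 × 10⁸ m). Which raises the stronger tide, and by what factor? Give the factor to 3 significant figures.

Moon V, by a factor of ≈ 15.8

Tidal acceleration ∝ M/d³, so compare M/d³ for each.
Moon D: (1.88 × 10²⁰) / (3.24 × 10⁸)³ = 5.527 × 10⁻⁶
Moon V: (2.83 × 10²¹) / (3.19 × 10⁸)³ = 8.718 × 10⁻⁵
Ratio (larger/smaller) = 15.8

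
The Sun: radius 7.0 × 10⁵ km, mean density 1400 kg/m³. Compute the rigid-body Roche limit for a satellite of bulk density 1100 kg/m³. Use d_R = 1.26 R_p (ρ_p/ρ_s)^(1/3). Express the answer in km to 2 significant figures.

d_R = 1.26 × 7.0 × 10⁵ km × (1400/1100)^(1/3)
    = 9.6 × 10⁵ km

9.6 × 10⁵ km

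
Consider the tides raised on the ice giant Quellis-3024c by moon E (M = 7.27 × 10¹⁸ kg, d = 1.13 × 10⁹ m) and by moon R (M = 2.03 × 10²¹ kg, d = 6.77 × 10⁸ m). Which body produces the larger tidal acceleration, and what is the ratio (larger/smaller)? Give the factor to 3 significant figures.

Compare M/d³ for the two perturbers:
Moon E: (7.27 × 10¹⁸) / (1.13 × 10⁹)³ = 5.038 × 10⁻⁹
Moon R: (2.03 × 10²¹) / (6.77 × 10⁸)³ = 6.542 × 10⁻⁶
Ratio (larger/smaller) = 1300

Moon R, by a factor of ≈ 1300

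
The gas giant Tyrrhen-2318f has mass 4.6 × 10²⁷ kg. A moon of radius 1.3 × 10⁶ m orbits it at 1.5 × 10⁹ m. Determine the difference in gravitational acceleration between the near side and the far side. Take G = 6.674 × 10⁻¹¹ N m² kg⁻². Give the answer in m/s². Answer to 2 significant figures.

Differencing GM/(d−r)² and GM/(d+r)² to first order in r/d gives 4GMr/d³.
a_tidal = 4GMr/d³
        = 4 × (6.674 × 10⁻¹¹) × (4.6 × 10²⁷) × (1.3 × 10⁶) / (1.5 × 10⁹)³
        = 4.7 × 10⁻⁴ m/s²

4.7 × 10⁻⁴ m/s²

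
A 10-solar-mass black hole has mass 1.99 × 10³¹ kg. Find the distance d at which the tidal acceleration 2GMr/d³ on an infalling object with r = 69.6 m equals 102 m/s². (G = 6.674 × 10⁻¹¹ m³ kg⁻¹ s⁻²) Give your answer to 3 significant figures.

1.22 × 10⁷ m

2GMr/d³ = a_tidal  ⇒  d = (2GMr / a_tidal)^(1/3)
d = (2 × 6.674×10⁻¹¹ × (1.99 × 10³¹) × (69.6) / (102))^(1/3)
  = 1.22 × 10⁷ m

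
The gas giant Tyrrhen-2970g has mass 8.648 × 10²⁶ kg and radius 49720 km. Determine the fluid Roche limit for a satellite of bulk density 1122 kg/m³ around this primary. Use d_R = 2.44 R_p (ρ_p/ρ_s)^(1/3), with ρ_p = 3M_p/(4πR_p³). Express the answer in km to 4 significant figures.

ρ_p = 3M_p/(4πR_p³) = 3 × (8.648 × 10²⁶) / (4π × (4.972 × 10⁷ m)³) = 1680 kg/m³
d_R = 2.44 × 49720 km × (1680/1122)^(1/3)
    = 1.388 × 10⁵ km

1.388 × 10⁵ km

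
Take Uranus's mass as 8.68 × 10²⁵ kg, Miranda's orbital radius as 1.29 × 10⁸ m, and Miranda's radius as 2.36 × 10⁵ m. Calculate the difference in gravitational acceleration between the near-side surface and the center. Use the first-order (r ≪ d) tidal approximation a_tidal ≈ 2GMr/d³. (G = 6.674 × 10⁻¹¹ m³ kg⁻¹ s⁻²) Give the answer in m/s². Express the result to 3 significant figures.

Δa = 2GMr/d³
   = 2 × (6.674 × 10⁻¹¹) × (8.68 × 10²⁵) × (2.36 × 10⁵) / (1.29 × 10⁸)³
   = 1.27 × 10⁻³ m/s²

1.27 × 10⁻³ m/s²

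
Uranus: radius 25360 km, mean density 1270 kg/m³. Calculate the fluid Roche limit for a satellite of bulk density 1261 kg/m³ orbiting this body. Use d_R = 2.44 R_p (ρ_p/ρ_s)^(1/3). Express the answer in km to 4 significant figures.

d_R = 2.44 × 25360 km × (1270/1261)^(1/3)
    = 62030 km

62030 km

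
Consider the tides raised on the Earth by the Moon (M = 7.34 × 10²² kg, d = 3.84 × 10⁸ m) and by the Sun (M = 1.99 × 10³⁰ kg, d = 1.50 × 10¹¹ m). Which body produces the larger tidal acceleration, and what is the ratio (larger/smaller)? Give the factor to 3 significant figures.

The Moon, by a factor of ≈ 2.20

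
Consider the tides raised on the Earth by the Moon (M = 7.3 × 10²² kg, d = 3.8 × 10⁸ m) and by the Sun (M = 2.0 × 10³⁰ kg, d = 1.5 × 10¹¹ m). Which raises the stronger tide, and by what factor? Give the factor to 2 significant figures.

The Moon, by a factor of ≈ 2.2

Tidal acceleration ∝ M/d³, so compare M/d³ for each.
The Moon: (7.3 × 10²²) / (3.8 × 10⁸)³ = 1.330 × 10⁻³
The Sun: (2.0 × 10³⁰) / (1.5 × 10¹¹)³ = 5.926 × 10⁻⁴
Ratio (larger/smaller) = 2.2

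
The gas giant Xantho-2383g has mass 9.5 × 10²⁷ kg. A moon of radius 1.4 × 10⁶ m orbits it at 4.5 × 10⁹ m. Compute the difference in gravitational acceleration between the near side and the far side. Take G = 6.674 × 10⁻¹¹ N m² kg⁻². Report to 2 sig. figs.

3.9 × 10⁻⁵ m/s²

Differencing GM/(d−r)² and GM/(d+r)² to first order in r/d gives 4GMr/d³.
Δg = 4GMr/d³
   = 4 × (6.674 × 10⁻¹¹) × (9.5 × 10²⁷) × (1.4 × 10⁶) / (4.5 × 10⁹)³
   = 3.9 × 10⁻⁵ m/s²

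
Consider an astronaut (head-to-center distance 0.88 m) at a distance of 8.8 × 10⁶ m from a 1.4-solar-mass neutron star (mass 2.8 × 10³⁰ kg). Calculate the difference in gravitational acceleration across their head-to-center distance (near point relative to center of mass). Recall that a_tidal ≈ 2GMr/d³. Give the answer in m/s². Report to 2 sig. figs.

Δg = 2GMr/d³
   = 2 × (6.674 × 10⁻¹¹) × (2.8 × 10³⁰) × (0.88) / (8.8 × 10⁶)³
   = 4.8 × 10⁻¹ m/s²

4.8 × 10⁻¹ m/s²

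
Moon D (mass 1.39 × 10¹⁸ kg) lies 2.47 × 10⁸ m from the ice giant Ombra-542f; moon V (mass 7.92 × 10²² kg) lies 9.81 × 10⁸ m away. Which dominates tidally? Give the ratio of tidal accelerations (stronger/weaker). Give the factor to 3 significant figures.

Moon V, by a factor of ≈ 909

Tidal acceleration ∝ M/d³, so compare M/d³ for each.
Moon D: (1.39 × 10¹⁸) / (2.47 × 10⁸)³ = 9.224 × 10⁻⁸
Moon V: (7.92 × 10²²) / (9.81 × 10⁸)³ = 8.389 × 10⁻⁵
Ratio (larger/smaller) = 909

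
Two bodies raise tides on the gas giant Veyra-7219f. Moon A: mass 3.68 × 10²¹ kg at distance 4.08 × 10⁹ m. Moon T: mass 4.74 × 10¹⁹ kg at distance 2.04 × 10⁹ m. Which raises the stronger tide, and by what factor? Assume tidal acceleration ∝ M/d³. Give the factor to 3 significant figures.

Moon A, by a factor of ≈ 9.70

Tidal stretch scales as M/d³; compute that for each body.
Moon A: (3.68 × 10²¹) / (4.08 × 10⁹)³ = 5.418 × 10⁻⁸
Moon T: (4.74 × 10¹⁹) / (2.04 × 10⁹)³ = 5.583 × 10⁻⁹
Ratio (larger/smaller) = 9.70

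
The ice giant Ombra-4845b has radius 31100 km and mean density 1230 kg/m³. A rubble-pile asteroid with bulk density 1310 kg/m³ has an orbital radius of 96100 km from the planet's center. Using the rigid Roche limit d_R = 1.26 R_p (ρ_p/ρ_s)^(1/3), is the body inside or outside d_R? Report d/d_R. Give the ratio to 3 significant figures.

d_R = 1.26 × (31100 km) × (1230/1310)^(1/3) = 38370 km
d/d_R = (96100) / (38370) = 2.50
Since d/d_R > 1, the body is outside the Roche limit.

outside; d/d_R ≈ 2.50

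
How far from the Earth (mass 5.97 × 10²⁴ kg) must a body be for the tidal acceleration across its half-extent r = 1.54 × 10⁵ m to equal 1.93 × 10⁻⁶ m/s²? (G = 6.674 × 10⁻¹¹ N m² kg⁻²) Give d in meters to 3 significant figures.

3.99 × 10⁸ m

2GMr/d³ = a_tidal  ⇒  d = (2GMr / a_tidal)^(1/3)
d = (2 × 6.674×10⁻¹¹ × (5.97 × 10²⁴) × (1.54 × 10⁵) / (1.93 × 10⁻⁶))^(1/3)
  = 3.99 × 10⁸ m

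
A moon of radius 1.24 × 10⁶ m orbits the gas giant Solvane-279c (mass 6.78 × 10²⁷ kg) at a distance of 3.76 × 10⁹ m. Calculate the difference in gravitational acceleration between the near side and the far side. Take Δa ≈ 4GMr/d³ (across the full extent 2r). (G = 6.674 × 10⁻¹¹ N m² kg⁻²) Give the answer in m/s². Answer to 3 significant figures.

4.22 × 10⁻⁵ m/s²

Δa = 4GMr/d³
   = 4 × (6.674 × 10⁻¹¹) × (6.78 × 10²⁷) × (1.24 × 10⁶) / (3.76 × 10⁹)³
   = 4.22 × 10⁻⁵ m/s²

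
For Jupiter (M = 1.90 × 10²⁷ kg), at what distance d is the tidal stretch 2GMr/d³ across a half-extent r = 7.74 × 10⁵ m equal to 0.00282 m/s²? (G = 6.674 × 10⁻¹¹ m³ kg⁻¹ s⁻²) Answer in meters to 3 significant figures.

2GMr/d³ = a_tidal  ⇒  d = (2GMr / a_tidal)^(1/3)
d = (2 × 6.674×10⁻¹¹ × (1.90 × 10²⁷) × (7.74 × 10⁵) / (0.00282))^(1/3)
  = 4.11 × 10⁸ m

4.11 × 10⁸ m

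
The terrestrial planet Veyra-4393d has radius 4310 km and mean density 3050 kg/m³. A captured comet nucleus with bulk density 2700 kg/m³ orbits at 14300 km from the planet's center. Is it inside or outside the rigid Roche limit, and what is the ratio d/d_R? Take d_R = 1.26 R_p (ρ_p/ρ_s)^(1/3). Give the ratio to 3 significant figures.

outside; d/d_R ≈ 2.53

d_R = 1.26 × (4310 km) × (3050/2700)^(1/3) = 5656 km
d/d_R = (14300) / (5656) = 2.53
Since d/d_R > 1, the body is outside the Roche limit.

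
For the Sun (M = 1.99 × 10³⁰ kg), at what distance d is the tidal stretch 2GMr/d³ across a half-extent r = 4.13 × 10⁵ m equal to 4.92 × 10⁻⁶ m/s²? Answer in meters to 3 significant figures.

2GMr/d³ = a_tidal  ⇒  d = (2GMr / a_tidal)^(1/3)
d = (2 × 6.674×10⁻¹¹ × (1.99 × 10³⁰) × (4.13 × 10⁵) / (4.92 × 10⁻⁶))^(1/3)
  = 2.81 × 10¹⁰ m

2.81 × 10¹⁰ m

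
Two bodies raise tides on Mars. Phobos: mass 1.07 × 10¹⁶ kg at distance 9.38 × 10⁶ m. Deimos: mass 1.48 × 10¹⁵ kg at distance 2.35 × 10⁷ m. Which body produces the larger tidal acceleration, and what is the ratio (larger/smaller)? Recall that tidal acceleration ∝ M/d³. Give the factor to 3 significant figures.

Tidal acceleration ∝ M/d³, so compare M/d³ for each.
Phobos: (1.07 × 10¹⁶) / (9.38 × 10⁶)³ = 1.297 × 10⁻⁵
Deimos: (1.48 × 10¹⁵) / (2.35 × 10⁷)³ = 1.140 × 10⁻⁷
Ratio (larger/smaller) = 114

Phobos, by a factor of ≈ 114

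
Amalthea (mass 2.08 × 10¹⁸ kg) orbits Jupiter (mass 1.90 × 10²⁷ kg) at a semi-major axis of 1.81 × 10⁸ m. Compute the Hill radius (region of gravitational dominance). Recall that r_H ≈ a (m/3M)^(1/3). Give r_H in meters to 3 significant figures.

1.29 × 10⁵ m

r_H ≈ a (m/3M)^(1/3)
    = (1.81 × 10⁸) × (2.08 × 10¹⁸ / (3 × 1.90 × 10²⁷))^(1/3)
    = 1.29 × 10⁵ m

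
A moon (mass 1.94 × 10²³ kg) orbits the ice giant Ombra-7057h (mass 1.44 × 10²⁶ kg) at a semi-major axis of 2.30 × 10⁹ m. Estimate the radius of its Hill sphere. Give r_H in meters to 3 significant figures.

1.76 × 10⁸ m

r_H ≈ a (m/3M)^(1/3)
    = (2.30 × 10⁹) × (1.94 × 10²³ / (3 × 1.44 × 10²⁶))^(1/3)
    = 1.76 × 10⁸ m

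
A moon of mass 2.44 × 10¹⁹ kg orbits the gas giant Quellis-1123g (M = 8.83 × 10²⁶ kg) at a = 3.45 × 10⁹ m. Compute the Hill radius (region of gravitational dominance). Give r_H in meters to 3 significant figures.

r_H ≈ a (m/3M)^(1/3)
    = (3.45 × 10⁹) × (2.44 × 10¹⁹ / (3 × 8.83 × 10²⁶))^(1/3)
    = 7.23 × 10⁶ m

7.23 × 10⁶ m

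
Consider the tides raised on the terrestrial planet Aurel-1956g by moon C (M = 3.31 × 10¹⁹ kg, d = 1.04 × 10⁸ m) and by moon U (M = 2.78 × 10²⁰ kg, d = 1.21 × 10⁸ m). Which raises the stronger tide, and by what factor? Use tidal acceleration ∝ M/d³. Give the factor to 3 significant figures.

Moon U, by a factor of ≈ 5.33

Compare M/d³ for the two perturbers:
Moon C: (3.31 × 10¹⁹) / (1.04 × 10⁸)³ = 2.943 × 10⁻⁵
Moon U: (2.78 × 10²⁰) / (1.21 × 10⁸)³ = 1.569 × 10⁻⁴
Ratio (larger/smaller) = 5.33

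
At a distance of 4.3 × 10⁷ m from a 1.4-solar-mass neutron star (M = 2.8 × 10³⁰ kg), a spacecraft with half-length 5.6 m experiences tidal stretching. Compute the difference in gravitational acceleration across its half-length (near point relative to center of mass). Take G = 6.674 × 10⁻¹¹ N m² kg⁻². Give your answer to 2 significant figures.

2.6 × 10⁻² m/s²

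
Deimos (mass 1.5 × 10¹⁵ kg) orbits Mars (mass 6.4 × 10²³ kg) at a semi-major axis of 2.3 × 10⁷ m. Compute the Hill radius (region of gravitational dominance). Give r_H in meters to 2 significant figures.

2.1 × 10⁴ m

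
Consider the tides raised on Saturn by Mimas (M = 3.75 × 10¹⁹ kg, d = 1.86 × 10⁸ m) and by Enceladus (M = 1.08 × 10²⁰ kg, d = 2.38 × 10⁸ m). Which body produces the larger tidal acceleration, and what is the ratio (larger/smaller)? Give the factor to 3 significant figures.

Tidal stretch scales as M/d³; compute that for each body.
Mimas: (3.75 × 10¹⁹) / (1.86 × 10⁸)³ = 5.828 × 10⁻⁶
Enceladus: (1.08 × 10²⁰) / (2.38 × 10⁸)³ = 8.011 × 10⁻⁶
Ratio (larger/smaller) = 1.37

Enceladus, by a factor of ≈ 1.37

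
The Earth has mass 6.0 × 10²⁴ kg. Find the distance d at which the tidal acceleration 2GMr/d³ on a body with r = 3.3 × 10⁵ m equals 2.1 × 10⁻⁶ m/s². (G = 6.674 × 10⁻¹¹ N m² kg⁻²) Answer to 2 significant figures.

2GMr/d³ = a_tidal  ⇒  d = (2GMr / a_tidal)^(1/3)
d = (2 × 6.674×10⁻¹¹ × (6.0 × 10²⁴) × (3.3 × 10⁵) / (2.1 × 10⁻⁶))^(1/3)
  = 5.0 × 10⁸ m

5.0 × 10⁸ m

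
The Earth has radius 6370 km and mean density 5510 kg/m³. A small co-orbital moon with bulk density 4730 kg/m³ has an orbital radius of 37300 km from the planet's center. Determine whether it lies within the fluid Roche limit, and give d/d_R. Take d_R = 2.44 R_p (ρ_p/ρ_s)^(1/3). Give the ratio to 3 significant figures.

d_R = 2.44 × (6370 km) × (5510/4730)^(1/3) = 16350 km
d/d_R = (37300) / (16350) = 2.28
Since d/d_R > 1, the body is outside the Roche limit.

outside; d/d_R ≈ 2.28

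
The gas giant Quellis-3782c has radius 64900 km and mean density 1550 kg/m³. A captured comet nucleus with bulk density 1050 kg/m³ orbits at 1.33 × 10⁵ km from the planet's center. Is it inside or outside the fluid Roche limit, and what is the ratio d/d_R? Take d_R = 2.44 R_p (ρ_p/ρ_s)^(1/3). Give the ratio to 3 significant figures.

inside; d/d_R ≈ 0.738

d_R = 2.44 × (64900 km) × (1550/1050)^(1/3) = 1.803 × 10⁵ km
d/d_R = (1.33 × 10⁵) / (1.803 × 10⁵) = 0.738
Since d/d_R < 1, the body is inside the Roche limit.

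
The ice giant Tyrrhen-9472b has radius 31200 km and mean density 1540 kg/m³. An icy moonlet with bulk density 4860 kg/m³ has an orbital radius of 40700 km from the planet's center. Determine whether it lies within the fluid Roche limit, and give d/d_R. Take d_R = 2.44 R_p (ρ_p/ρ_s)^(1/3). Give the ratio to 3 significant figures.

d_R = 2.44 × (31200 km) × (1540/4860)^(1/3) = 51900 km
d/d_R = (40700) / (51900) = 0.784
Since d/d_R < 1, the body is inside the Roche limit.

inside; d/d_R ≈ 0.784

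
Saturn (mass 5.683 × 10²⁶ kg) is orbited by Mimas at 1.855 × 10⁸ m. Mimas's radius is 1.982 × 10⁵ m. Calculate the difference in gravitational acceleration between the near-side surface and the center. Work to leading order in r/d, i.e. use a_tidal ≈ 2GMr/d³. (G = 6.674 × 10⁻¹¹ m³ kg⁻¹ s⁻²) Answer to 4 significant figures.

The tidal stretch is the gradient of GM/d² times the body's extent r, hence the 1/d³ dependence.
Δg = 2GMr/d³
   = 2 × (6.674 × 10⁻¹¹) × (5.683 × 10²⁶) × (1.982 × 10⁵) / (1.855 × 10⁸)³
   = 2.355 × 10⁻³ m/s²

2.355 × 10⁻³ m/s²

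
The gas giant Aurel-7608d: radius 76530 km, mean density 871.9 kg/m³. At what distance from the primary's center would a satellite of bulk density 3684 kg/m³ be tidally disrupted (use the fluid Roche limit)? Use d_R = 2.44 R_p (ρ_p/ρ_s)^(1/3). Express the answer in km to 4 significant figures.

1.155 × 10⁵ km

d_R = 2.44 × 76530 km × (871.9/3684)^(1/3)
    = 1.155 × 10⁵ km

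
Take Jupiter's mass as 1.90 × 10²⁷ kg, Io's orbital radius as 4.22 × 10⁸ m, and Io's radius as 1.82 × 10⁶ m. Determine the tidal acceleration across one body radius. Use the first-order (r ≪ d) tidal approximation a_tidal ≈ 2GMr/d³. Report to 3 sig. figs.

Since r ≪ d, expand the inverse-square field across one radius to get the leading 2GMr/d³ term.
Δg = 2GMr/d³
   = 2 × (6.674 × 10⁻¹¹) × (1.90 × 10²⁷) × (1.82 × 10⁶) / (4.22 × 10⁸)³
   = 6.14 × 10⁻³ m/s²

6.14 × 10⁻³ m/s²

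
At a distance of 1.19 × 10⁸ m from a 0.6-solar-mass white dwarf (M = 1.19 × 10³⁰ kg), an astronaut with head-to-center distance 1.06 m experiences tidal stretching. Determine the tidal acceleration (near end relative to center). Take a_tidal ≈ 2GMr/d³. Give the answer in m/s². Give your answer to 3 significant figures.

Δg = 2GMr/d³
   = 2 × (6.674 × 10⁻¹¹) × (1.19 × 10³⁰) × (1.06) / (1.19 × 10⁸)³
   = 9.99 × 10⁻⁵ m/s²

9.99 × 10⁻⁵ m/s²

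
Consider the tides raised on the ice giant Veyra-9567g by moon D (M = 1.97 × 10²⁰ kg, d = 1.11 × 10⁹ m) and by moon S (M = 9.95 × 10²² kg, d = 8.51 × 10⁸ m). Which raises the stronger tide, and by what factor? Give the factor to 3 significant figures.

Moon S, by a factor of ≈ 1120

Tidal acceleration ∝ M/d³, so compare M/d³ for each.
Moon D: (1.97 × 10²⁰) / (1.11 × 10⁹)³ = 1.440 × 10⁻⁷
Moon S: (9.95 × 10²²) / (8.51 × 10⁸)³ = 1.614 × 10⁻⁴
Ratio (larger/smaller) = 1120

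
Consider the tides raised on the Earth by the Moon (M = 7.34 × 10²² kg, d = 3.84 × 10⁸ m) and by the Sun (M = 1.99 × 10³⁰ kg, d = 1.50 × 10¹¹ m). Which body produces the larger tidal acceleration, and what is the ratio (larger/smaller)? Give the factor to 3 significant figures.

The Moon, by a factor of ≈ 2.20

The tide-raising term goes as M/d³ (the gradient of a 1/d² field).
The Moon: (7.34 × 10²²) / (3.84 × 10⁸)³ = 1.296 × 10⁻³
The Sun: (1.99 × 10³⁰) / (1.50 × 10¹¹)³ = 5.896 × 10⁻⁴
Ratio (larger/smaller) = 2.20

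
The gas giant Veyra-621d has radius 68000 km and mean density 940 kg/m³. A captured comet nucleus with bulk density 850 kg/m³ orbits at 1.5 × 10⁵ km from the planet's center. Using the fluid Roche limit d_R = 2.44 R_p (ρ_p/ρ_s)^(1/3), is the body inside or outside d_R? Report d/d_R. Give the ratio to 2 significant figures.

inside; d/d_R ≈ 0.87

d_R = 2.44 × (68000 km) × (940/850)^(1/3) = 1.716 × 10⁵ km
d/d_R = (1.5 × 10⁵) / (1.716 × 10⁵) = 0.87
Since d/d_R < 1, the body is inside the Roche limit.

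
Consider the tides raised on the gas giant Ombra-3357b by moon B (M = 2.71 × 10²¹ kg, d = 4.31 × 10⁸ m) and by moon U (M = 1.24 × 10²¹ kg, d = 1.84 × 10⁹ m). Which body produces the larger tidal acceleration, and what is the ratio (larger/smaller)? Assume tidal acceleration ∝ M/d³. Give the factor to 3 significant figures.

Moon B, by a factor of ≈ 170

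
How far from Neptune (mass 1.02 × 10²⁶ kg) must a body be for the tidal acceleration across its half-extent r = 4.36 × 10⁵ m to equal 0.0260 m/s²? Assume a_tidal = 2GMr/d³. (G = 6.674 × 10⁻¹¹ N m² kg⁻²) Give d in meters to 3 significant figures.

2GMr/d³ = a_tidal  ⇒  d = (2GMr / a_tidal)^(1/3)
d = (2 × 6.674×10⁻¹¹ × (1.02 × 10²⁶) × (4.36 × 10⁵) / (0.0260))^(1/3)
  = 6.11 × 10⁷ m

6.11 × 10⁷ m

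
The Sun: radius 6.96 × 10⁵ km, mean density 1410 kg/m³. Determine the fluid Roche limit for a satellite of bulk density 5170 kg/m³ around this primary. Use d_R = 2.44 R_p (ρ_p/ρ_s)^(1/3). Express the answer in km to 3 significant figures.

d_R = 2.44 × 6.96 × 10⁵ km × (1410/5170)^(1/3)
    = 1.10 × 10⁶ km

1.10 × 10⁶ km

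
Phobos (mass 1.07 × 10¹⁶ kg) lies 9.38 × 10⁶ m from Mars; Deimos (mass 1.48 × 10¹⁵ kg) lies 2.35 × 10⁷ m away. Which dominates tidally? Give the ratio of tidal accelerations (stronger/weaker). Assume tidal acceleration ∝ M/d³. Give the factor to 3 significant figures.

Phobos, by a factor of ≈ 114

Compare M/d³ for the two perturbers:
Phobos: (1.07 × 10¹⁶) / (9.38 × 10⁶)³ = 1.297 × 10⁻⁵
Deimos: (1.48 × 10¹⁵) / (2.35 × 10⁷)³ = 1.140 × 10⁻⁷
Ratio (larger/smaller) = 114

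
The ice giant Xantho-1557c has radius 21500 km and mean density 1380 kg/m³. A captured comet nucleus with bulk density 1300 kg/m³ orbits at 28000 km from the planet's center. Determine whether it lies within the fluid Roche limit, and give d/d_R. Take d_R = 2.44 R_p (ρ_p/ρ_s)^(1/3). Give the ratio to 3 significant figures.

inside; d/d_R ≈ 0.523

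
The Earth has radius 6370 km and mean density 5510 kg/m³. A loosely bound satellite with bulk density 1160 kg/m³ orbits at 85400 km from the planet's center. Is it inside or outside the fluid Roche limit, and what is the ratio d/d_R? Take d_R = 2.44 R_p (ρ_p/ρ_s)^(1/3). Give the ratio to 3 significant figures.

d_R = 2.44 × (6370 km) × (5510/1160)^(1/3) = 26130 km
d/d_R = (85400) / (26130) = 3.27
Since d/d_R > 1, the body is outside the Roche limit.

outside; d/d_R ≈ 3.27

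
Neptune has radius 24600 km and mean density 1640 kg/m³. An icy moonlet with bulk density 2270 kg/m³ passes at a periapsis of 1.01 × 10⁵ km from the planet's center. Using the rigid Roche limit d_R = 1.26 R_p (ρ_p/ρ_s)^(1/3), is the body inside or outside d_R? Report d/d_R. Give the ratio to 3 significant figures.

outside; d/d_R ≈ 3.63

d_R = 1.26 × (24600 km) × (1640/2270)^(1/3) = 27810 km
d/d_R = (1.01 × 10⁵) / (27810) = 3.63
Since d/d_R > 1, the body is outside the Roche limit.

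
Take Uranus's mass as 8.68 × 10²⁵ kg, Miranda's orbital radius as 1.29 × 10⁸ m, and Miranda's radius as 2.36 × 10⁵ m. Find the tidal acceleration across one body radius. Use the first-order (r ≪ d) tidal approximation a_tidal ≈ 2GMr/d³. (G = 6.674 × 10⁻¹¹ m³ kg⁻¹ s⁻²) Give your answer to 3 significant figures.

Δg = 2GMr/d³
   = 2 × (6.674 × 10⁻¹¹) × (8.68 × 10²⁵) × (2.36 × 10⁵) / (1.29 × 10⁸)³
   = 1.27 × 10⁻³ m/s²

1.27 × 10⁻³ m/s²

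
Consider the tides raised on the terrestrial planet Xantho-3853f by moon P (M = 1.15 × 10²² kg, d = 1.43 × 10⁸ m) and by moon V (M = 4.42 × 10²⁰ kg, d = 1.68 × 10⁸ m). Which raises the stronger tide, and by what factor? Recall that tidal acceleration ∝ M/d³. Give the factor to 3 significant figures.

Moon P, by a factor of ≈ 42.2

Tidal stretch scales as M/d³; compute that for each body.
Moon P: (1.15 × 10²²) / (1.43 × 10⁸)³ = 3.933 × 10⁻³
Moon V: (4.42 × 10²⁰) / (1.68 × 10⁸)³ = 9.322 × 10⁻⁵
Ratio (larger/smaller) = 42.2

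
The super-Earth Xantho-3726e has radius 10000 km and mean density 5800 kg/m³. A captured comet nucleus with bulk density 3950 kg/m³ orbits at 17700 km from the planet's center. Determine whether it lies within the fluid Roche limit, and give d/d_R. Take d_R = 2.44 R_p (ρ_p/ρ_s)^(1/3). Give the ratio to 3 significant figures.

inside; d/d_R ≈ 0.638

d_R = 2.44 × (10000 km) × (5800/3950)^(1/3) = 27730 km
d/d_R = (17700) / (27730) = 0.638
Since d/d_R < 1, the body is inside the Roche limit.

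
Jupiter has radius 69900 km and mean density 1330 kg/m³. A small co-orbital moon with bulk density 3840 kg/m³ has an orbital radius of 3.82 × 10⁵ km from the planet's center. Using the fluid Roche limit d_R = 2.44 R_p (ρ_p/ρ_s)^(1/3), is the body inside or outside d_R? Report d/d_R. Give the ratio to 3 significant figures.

outside; d/d_R ≈ 3.19

d_R = 2.44 × (69900 km) × (1330/3840)^(1/3) = 1.198 × 10⁵ km
d/d_R = (3.82 × 10⁵) / (1.198 × 10⁵) = 3.19
Since d/d_R > 1, the body is outside the Roche limit.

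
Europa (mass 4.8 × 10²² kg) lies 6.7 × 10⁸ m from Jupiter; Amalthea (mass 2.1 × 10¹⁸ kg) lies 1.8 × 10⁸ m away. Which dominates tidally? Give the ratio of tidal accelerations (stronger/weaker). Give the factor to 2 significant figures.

Europa, by a factor of ≈ 440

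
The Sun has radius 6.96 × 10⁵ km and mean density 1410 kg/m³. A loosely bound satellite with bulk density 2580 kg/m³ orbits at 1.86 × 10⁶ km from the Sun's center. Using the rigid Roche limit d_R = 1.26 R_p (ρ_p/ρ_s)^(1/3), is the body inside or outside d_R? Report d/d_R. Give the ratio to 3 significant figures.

outside; d/d_R ≈ 2.59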